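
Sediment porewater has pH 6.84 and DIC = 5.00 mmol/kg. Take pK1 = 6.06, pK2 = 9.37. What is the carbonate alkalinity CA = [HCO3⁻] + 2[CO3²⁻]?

CA = [HCO3⁻] + 2[CO3²⁻] = (α₁ + 2α₂)·DIC
At pH 6.84: [H⁺]/K1 = 10^-0.78 = 0.16596, K2/[H⁺] = 10^-2.53 = 0.0029512
α₁ = 1/(1 + 0.16596 + 0.0029512) = 1/1.1689 = 0.8555; α₂ = α₁·K2/[H⁺] = 0.002525
α₁ + 2α₂ = 0.8605
CA = 0.8605 × 5.00 = 4.30 mmol/kg

CA = 4.30 mmol/kg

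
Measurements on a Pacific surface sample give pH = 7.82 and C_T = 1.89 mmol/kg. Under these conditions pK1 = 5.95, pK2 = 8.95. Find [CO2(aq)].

[CO2*] = 0.0234 mmol/kg

α₀ = 1 / (1 + K1/[H⁺] + K1K2/[H⁺]²) = 1 / (1 + 10^+1.87 + 10^+0.74)
   = 1 / (1 + 74.131 + 5.4954) = 1/80.626 = 0.01240
[CO2*] = α₀ × DIC = 0.01240 × 1.89 = 0.0234 mmol/kg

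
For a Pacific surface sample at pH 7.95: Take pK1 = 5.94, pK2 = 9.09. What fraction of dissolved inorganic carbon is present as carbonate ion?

α₂ = 1 / (1 + [H⁺]/K2 + [H⁺]²/(K1K2)) = 1 / (1 + 10^+1.14 + 10^-0.87)
   = 1 / (1 + 13.804 + 0.13490) = 1/14.939 = 0.06694

α₂ = 0.0669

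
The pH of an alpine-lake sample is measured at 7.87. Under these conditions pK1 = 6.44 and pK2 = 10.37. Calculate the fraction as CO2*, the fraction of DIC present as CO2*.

α₀ = 0.0357

α₀ = 1 / (1 + K1/[H⁺] + K1K2/[H⁺]²) = 1 / (1 + 10^+1.43 + 10^-1.07)
   = 1 / (1 + 26.915 + 0.085114) = 1/28.000 = 0.03571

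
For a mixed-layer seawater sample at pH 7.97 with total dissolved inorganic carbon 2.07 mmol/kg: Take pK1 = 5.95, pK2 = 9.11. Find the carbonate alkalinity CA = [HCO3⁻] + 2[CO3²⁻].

CA = [HCO3⁻] + 2[CO3²⁻] = (α₁ + 2α₂)·DIC
At pH 7.97: [H⁺]/K1 = 10^-2.02 = 0.0095499, K2/[H⁺] = 10^-1.14 = 0.072444
α₁ = 1/(1 + 0.0095499 + 0.072444) = 1/1.0820 = 0.9242; α₂ = α₁·K2/[H⁺] = 0.06695
α₁ + 2α₂ = 1.0581
CA = 1.0581 × 2.07 = 2.19 mmol/kg

CA = 2.19 mmol/kg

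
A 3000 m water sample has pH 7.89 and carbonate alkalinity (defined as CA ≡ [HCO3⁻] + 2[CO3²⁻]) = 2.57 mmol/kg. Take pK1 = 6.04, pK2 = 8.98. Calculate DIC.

DIC = 2.42 mmol/kg

CA = [HCO3⁻] + 2[CO3²⁻] = (α₁ + 2α₂)·DIC
At pH 7.89: [H⁺]/K1 = 10^-1.85 = 0.014125, K2/[H⁺] = 10^-1.09 = 0.081283
α₁ = 1/(1 + 0.014125 + 0.081283) = 1/1.0954 = 0.9129; α₂ = α₁·K2/[H⁺] = 0.07420
α₁ + 2α₂ = 1.0613
DIC = CA / (α₁ + 2α₂) = 2.57 / 1.0613 = 2.42 mmol/kg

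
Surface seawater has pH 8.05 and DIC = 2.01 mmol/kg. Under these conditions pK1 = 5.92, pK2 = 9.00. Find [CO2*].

[CO2*] = 13.3 μmol/kg

α₀ = 1 / (1 + K1/[H⁺] + K1K2/[H⁺]²) = 1 / (1 + 10^+2.13 + 10^+1.18)
   = 1 / (1 + 134.90 + 15.136) = 1/151.03 = 0.006621
[CO2*] = α₀ × DIC = 0.006621 × 2.01 = 0.0133 mmol/kg = 13.3 μmol/kg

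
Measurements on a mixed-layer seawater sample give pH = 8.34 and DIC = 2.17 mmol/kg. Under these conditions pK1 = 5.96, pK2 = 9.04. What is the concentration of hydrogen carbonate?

α₁ = 1 / (1 + [H⁺]/K1 + K2/[H⁺]) = 1 / (1 + 10^-2.38 + 10^-0.70)
   = 1 / (1 + 0.0041687 + 0.19953) = 1/1.2037 = 0.8308
[HCO3⁻] = α₁ × DIC = 0.8308 × 2.17 = 1.80 mmol/kg

[HCO3⁻] = 1.80 mmol/kg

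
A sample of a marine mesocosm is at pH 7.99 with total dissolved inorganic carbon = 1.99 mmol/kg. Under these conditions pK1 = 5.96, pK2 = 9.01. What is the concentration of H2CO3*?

α₀ = 1 / (1 + K1/[H⁺] + K1K2/[H⁺]²) = 1 / (1 + 10^+2.03 + 10^+1.01)
   = 1 / (1 + 107.15 + 10.233) = 1/118.38 = 0.008447
[CO2*] = α₀ × DIC = 0.008447 × 1.99 = 0.0168 mmol/kg = 16.8 μmol/kg

[CO2*] = 16.8 μmol/kg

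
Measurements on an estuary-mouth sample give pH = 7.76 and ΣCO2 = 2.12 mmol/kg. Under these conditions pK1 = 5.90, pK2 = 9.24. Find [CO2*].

α₀ = 1 / (1 + K1/[H⁺] + K1K2/[H⁺]²) = 1 / (1 + 10^+1.86 + 10^+0.38)
   = 1 / (1 + 72.444 + 2.3988) = 1/75.842 = 0.01319
[CO2*] = α₀ × DIC = 0.01319 × 2.12 = 0.0280 mmol/kg

[CO2*] = 0.0280 mmol/kg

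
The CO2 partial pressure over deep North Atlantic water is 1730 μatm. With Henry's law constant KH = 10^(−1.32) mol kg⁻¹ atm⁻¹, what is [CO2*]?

[CO2*] = 82.8 μmol/kg

KH = 10^(−1.32) = 4.786×10^-2 mol kg⁻¹ atm⁻¹
[CO2*] = KH · pCO2 = 4.786×10^-2 × 1730×10^-6 atm = 8.28×10^-5 mol/kg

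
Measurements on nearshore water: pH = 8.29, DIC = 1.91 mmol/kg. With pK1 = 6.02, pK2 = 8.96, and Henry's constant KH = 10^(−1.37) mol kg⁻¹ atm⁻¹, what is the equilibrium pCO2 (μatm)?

α₀ = 1 / (1 + K1/[H⁺] + K1K2/[H⁺]²) = 1 / (1 + 10^+2.27 + 10^+1.60)
   = 1 / (1 + 186.21 + 39.811) = 1/227.02 = 0.004405
[CO2*] = α₀ × DIC = 0.004405 × 1.91 = 0.008413 mmol/kg = 8.413 μmol/kg
pCO2 = [CO2*]/KH = 8.413×10^-6 / 4.266×10^-2 = 197 μatm

pCO2 = 197 μatm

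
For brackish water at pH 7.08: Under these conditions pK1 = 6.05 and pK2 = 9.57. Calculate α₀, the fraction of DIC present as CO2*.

α₀ = 1 / (1 + K1/[H⁺] + K1K2/[H⁺]²) = 1 / (1 + 10^+1.03 + 10^-1.46)
   = 1 / (1 + 10.715 + 0.034674) = 1/11.750 = 0.08511

α₀ = 0.0851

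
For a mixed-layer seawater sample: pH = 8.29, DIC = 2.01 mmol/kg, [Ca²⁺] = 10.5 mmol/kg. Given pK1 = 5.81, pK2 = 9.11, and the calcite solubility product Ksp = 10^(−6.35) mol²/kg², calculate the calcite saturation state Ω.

Ω = 6.19

α₂ = 1 / (1 + [H⁺]/K2 + [H⁺]²/(K1K2)) = 1 / (1 + 10^+0.82 + 10^-1.66)
   = 1 / (1 + 6.6069 + 0.021878) = 1/7.6288 = 0.1311
[CO3²⁻] = α₂ × DIC = 0.1311 × 2.01 = 0.2635 mmol/kg
Ksp = 10^(−6.35) = 4.467×10^-7
Ω = [Ca²⁺][CO3²⁻]/Ksp = (10.5×10^-3)(2.635×10^-4) / 4.467×10^-7 = 6.19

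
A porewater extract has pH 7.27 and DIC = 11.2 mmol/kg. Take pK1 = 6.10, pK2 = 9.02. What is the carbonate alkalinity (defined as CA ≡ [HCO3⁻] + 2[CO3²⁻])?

CA = 10.7 mmol/kg

CA = [HCO3⁻] + 2[CO3²⁻] = (α₁ + 2α₂)·DIC
At pH 7.27: [H⁺]/K1 = 10^-1.17 = 0.067608, K2/[H⁺] = 10^-1.75 = 0.017783
α₁ = 1/(1 + 0.067608 + 0.017783) = 1/1.0854 = 0.9213; α₂ = α₁·K2/[H⁺] = 0.01638
α₁ + 2α₂ = 0.9541
CA = 0.9541 × 11.2 = 10.7 mmol/kg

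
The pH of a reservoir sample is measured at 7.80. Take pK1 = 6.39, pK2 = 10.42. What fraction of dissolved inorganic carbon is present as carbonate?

α₂ = 0.00230

α₂ = 1 / (1 + [H⁺]/K2 + [H⁺]²/(K1K2)) = 1 / (1 + 10^+2.62 + 10^+1.21)
   = 1 / (1 + 416.87 + 16.218) = 1/434.09 = 0.002304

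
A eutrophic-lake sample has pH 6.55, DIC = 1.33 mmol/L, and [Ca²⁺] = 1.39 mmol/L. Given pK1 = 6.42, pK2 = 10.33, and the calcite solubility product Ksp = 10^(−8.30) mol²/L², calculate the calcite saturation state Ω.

Ω = 0.0352

α₂ = 1 / (1 + [H⁺]/K2 + [H⁺]²/(K1K2)) = 1 / (1 + 10^+3.78 + 10^+3.65)
   = 1 / (1 + 6025.6 + 4466.8) = 1/1.0493×10^4 = 9.530×10^-5
[CO3²⁻] = α₂ × DIC = 9.530×10^-5 × 1.33 = 0.0001267 mmol/L = 0.1267 μmol/L
Ksp = 10^(−8.30) = 5.012×10^-9
Ω = [Ca²⁺][CO3²⁻]/Ksp = (1.39×10^-3)(1.267×10^-7) / 5.012×10^-9 = 0.0352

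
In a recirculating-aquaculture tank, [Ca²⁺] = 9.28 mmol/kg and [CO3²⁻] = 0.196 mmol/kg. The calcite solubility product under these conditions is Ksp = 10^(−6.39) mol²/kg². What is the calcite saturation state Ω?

Ksp = 10^(−6.39) = 4.074×10^-7
Ω = [Ca²⁺][CO3²⁻]/Ksp = (9.28×10^-3)(0.196×10^-3) / 4.074×10^-7 = 4.46

Ω = 4.46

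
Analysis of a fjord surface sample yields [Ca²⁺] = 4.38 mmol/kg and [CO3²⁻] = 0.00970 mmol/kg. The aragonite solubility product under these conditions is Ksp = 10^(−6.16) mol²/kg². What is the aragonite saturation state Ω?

Ω = 0.0614

Ksp = 10^(−6.16) = 6.918×10^-7
Ω = [Ca²⁺][CO3²⁻]/Ksp = (4.38×10^-3)(0.00970×10^-3) / 6.918×10^-7 = 0.0614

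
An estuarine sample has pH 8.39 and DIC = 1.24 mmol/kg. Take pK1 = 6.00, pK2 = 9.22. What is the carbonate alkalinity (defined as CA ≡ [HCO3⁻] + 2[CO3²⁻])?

CA = [HCO3⁻] + 2[CO3²⁻] = (α₁ + 2α₂)·DIC
At pH 8.39: [H⁺]/K1 = 10^-2.39 = 0.0040738, K2/[H⁺] = 10^-0.83 = 0.14791
α₁ = 1/(1 + 0.0040738 + 0.14791) = 1/1.1520 = 0.8681; α₂ = α₁·K2/[H⁺] = 0.1284
α₁ + 2α₂ = 1.1249
CA = 1.1249 × 1.24 = 1.39 mmol/kg

CA = 1.39 mmol/kg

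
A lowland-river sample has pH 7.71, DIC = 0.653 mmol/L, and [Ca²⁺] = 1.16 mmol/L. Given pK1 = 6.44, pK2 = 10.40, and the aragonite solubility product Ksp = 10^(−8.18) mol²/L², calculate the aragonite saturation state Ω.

Ω = 0.222

α₂ = 1 / (1 + [H⁺]/K2 + [H⁺]²/(K1K2)) = 1 / (1 + 10^+2.69 + 10^+1.42)
   = 1 / (1 + 489.78 + 26.303) = 1/517.08 = 0.001934
[CO3²⁻] = α₂ × DIC = 0.001934 × 0.653 = 0.001263 mmol/L = 1.263 μmol/L
Ksp = 10^(−8.18) = 6.607×10^-9
Ω = [Ca²⁺][CO3²⁻]/Ksp = (1.16×10^-3)(1.263×10^-6) / 6.607×10^-9 = 0.222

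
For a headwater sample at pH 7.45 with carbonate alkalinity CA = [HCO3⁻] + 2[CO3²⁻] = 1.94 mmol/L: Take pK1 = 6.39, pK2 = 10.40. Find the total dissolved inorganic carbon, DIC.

CA = [HCO3⁻] + 2[CO3²⁻] = (α₁ + 2α₂)·DIC
At pH 7.45: [H⁺]/K1 = 10^-1.06 = 0.087096, K2/[H⁺] = 10^-2.95 = 0.0011220
α₁ = 1/(1 + 0.087096 + 0.0011220) = 1/1.0882 = 0.9189; α₂ = α₁·K2/[H⁺] = 0.001031
α₁ + 2α₂ = 0.9210
DIC = CA / (α₁ + 2α₂) = 1.94 / 0.9210 = 2.11 mmol/L

DIC = 2.11 mmol/L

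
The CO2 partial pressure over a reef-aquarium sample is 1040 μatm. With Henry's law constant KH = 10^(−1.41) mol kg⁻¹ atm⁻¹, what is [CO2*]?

[CO2*] = 40.5 μmol/kg

KH = 10^(−1.41) = 3.890×10^-2 mol kg⁻¹ atm⁻¹
[CO2*] = KH · pCO2 = 3.890×10^-2 × 1040×10^-6 atm = 4.05×10^-5 mol/kg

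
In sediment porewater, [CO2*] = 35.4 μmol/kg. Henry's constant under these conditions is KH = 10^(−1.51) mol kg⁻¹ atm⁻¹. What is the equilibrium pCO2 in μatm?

pCO2 = 1150 μatm

KH = 10^(−1.51) = 3.090×10^-2 mol kg⁻¹ atm⁻¹
pCO2 = [CO2*]/KH = 35.4×10^-6 / 3.090×10^-2 = 1.15×10^-3 atm = 1150 μatm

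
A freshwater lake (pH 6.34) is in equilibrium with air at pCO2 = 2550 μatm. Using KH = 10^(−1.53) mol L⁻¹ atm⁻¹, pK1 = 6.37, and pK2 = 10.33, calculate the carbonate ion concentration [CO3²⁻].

[CO3²⁻] = 0.00719 μmol/L

[CO2*] = KH · pCO2 = 10^(−1.53) × 2550×10^-6 = 7.526×10^-5 mol/L
α₀ = 1/(1 + K1/[H⁺] + K1K2/[H⁺]²) = 1/(1 + 10^-0.03 + 10^-4.02) = 0.5172
DIC = [CO2*]/α₀ = 7.526×10^-5 / 0.5172 = 0.1455 mmol/L
[CO3²⁻] = α₂·DIC; α₂ = 4.940×10^-5, so [CO3²⁻] = 4.940×10^-5 × 0.1455 = 7.19×10^-6 mmol/L = 0.00719 μmol/L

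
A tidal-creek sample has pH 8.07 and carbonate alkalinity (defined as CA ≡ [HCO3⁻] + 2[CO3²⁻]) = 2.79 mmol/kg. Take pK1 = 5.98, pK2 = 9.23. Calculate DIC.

DIC = 2.64 mmol/kg

CA = [HCO3⁻] + 2[CO3²⁻] = (α₁ + 2α₂)·DIC
At pH 8.07: [H⁺]/K1 = 10^-2.09 = 0.0081283, K2/[H⁺] = 10^-1.16 = 0.069183
α₁ = 1/(1 + 0.0081283 + 0.069183) = 1/1.0773 = 0.9282; α₂ = α₁·K2/[H⁺] = 0.06422
α₁ + 2α₂ = 1.0567
DIC = CA / (α₁ + 2α₂) = 2.79 / 1.0567 = 2.64 mmol/kg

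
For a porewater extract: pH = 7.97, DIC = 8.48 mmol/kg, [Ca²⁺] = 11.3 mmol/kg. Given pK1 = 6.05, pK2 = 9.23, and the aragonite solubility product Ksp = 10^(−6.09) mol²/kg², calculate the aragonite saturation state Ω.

Ω = 6.07

α₂ = 1 / (1 + [H⁺]/K2 + [H⁺]²/(K1K2)) = 1 / (1 + 10^+1.26 + 10^-0.66)
   = 1 / (1 + 18.197 + 0.21878) = 1/19.416 = 0.05150
[CO3²⁻] = α₂ × DIC = 0.05150 × 8.48 = 0.4368 mmol/kg
Ksp = 10^(−6.09) = 8.128×10^-7
Ω = [Ca²⁺][CO3²⁻]/Ksp = (11.3×10^-3)(4.368×10^-4) / 8.128×10^-7 = 6.07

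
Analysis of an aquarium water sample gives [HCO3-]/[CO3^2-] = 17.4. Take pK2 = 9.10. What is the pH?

pH = 7.86

From K2 = [H⁺][CO3^2-]/[HCO3-]:  pH = pK2 − log₁₀([HCO3-]/[CO3^2-])
log₁₀(17.4) = +1.241
pH = 9.10 − (+1.241) = 7.86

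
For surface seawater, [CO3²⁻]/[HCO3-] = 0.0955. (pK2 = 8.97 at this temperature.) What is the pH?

pH = 7.95

From K2 = [H⁺][CO3²⁻]/[HCO3-]:  pH = pK2 + log₁₀([CO3²⁻]/[HCO3-])
log₁₀(0.0955) = -1.020
pH = 8.97 + (-1.020) = 7.95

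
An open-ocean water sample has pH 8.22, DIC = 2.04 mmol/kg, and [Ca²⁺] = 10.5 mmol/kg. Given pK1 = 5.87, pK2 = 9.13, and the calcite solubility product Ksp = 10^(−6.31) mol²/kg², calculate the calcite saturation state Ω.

α₂ = 1 / (1 + [H⁺]/K2 + [H⁺]²/(K1K2)) = 1 / (1 + 10^+0.91 + 10^-1.44)
   = 1 / (1 + 8.1283 + 0.036308) = 1/9.1646 = 0.1091
[CO3²⁻] = α₂ × DIC = 0.1091 × 2.04 = 0.2226 mmol/kg
Ksp = 10^(−6.31) = 4.898×10^-7
Ω = [Ca²⁺][CO3²⁻]/Ksp = (10.5×10^-3)(2.226×10^-4) / 4.898×10^-7 = 4.77

Ω = 4.77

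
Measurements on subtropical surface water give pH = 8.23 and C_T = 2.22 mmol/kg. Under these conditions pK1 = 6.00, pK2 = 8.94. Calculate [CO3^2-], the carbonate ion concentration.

[CO3²⁻] = 0.360 mmol/kg

α₂ = 1 / (1 + [H⁺]/K2 + [H⁺]²/(K1K2)) = 1 / (1 + 10^+0.71 + 10^-1.52)
   = 1 / (1 + 5.1286 + 0.030200) = 1/6.1588 = 0.1624
[CO3²⁻] = α₂ × DIC = 0.1624 × 2.22 = 0.360 mmol/kg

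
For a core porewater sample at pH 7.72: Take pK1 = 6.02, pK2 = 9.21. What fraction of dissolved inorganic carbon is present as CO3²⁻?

α₂ = 0.0308

α₂ = 1 / (1 + [H⁺]/K2 + [H⁺]²/(K1K2)) = 1 / (1 + 10^+1.49 + 10^-0.21)
   = 1 / (1 + 30.903 + 0.61660) = 1/32.520 = 0.03075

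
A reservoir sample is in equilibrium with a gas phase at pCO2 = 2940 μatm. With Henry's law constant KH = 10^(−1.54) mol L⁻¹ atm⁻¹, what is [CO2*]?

KH = 10^(−1.54) = 2.884×10^-2 mol L⁻¹ atm⁻¹
[CO2*] = KH · pCO2 = 2.884×10^-2 × 2940×10^-6 atm = 8.48×10^-5 mol/L

[CO2*] = 84.8 μmol/L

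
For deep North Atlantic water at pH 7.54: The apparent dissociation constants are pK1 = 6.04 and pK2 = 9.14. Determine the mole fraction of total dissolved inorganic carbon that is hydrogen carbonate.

α₁ = 0.946

α₁ = 1 / (1 + [H⁺]/K1 + K2/[H⁺]) = 1 / (1 + 10^-1.50 + 10^-1.60)
   = 1 / (1 + 0.031623 + 0.025119) = 1/1.0567 = 0.9463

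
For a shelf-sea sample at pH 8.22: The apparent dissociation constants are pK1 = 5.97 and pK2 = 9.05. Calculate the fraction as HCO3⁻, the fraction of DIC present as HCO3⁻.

α₁ = 1 / (1 + [H⁺]/K1 + K2/[H⁺]) = 1 / (1 + 10^-2.25 + 10^-0.83)
   = 1 / (1 + 0.0056234 + 0.14791) = 1/1.1535 = 0.8669

α₁ = 0.867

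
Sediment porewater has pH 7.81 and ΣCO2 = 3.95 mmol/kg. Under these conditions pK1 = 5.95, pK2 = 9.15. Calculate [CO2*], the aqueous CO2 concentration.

α₀ = 1 / (1 + K1/[H⁺] + K1K2/[H⁺]²) = 1 / (1 + 10^+1.86 + 10^+0.52)
   = 1 / (1 + 72.444 + 3.3113) = 1/76.755 = 0.01303
[CO2*] = α₀ × DIC = 0.01303 × 3.95 = 0.0515 mmol/kg

[CO2*] = 0.0515 mmol/kg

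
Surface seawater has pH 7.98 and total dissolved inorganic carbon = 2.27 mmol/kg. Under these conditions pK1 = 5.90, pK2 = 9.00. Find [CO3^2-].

[CO3²⁻] = 0.196 mmol/kg

α₂ = 1 / (1 + [H⁺]/K2 + [H⁺]²/(K1K2)) = 1 / (1 + 10^+1.02 + 10^-1.06)
   = 1 / (1 + 10.471 + 0.087096) = 1/11.558 = 0.08652
[CO3²⁻] = α₂ × DIC = 0.08652 × 2.27 = 0.196 mmol/kg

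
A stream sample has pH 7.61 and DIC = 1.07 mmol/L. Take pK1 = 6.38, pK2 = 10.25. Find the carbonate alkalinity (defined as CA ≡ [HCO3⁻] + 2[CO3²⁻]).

CA = [HCO3⁻] + 2[CO3²⁻] = (α₁ + 2α₂)·DIC
At pH 7.61: [H⁺]/K1 = 10^-1.23 = 0.058884, K2/[H⁺] = 10^-2.64 = 0.0022909
α₁ = 1/(1 + 0.058884 + 0.0022909) = 1/1.0612 = 0.9424; α₂ = α₁·K2/[H⁺] = 0.002159
α₁ + 2α₂ = 0.9467
CA = 0.9467 × 1.07 = 1.01 mmol/L

CA = 1.01 mmol/L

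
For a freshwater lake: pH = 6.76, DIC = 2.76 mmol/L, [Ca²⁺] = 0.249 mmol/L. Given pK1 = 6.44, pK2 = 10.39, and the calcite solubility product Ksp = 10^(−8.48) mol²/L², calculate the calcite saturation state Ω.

Ω = 0.0329

α₂ = 1 / (1 + [H⁺]/K2 + [H⁺]²/(K1K2)) = 1 / (1 + 10^+3.63 + 10^+3.31)
   = 1 / (1 + 4265.8 + 2041.7) = 1/6308.5 = 0.0001585
[CO3²⁻] = α₂ × DIC = 0.0001585 × 2.76 = 0.0004375 mmol/L = 0.4375 μmol/L
Ksp = 10^(−8.48) = 3.311×10^-9
Ω = [Ca²⁺][CO3²⁻]/Ksp = (0.249×10^-3)(4.375×10^-7) / 3.311×10^-9 = 0.0329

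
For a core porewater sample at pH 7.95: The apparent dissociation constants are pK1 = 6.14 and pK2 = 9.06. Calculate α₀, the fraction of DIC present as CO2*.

α₀ = 1 / (1 + K1/[H⁺] + K1K2/[H⁺]²) = 1 / (1 + 10^+1.81 + 10^+0.70)
   = 1 / (1 + 64.565 + 5.0119) = 1/70.577 = 0.01417

α₀ = 0.0142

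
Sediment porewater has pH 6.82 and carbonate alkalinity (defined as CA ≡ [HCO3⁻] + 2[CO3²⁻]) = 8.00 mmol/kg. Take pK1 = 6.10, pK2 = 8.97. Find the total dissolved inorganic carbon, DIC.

CA = [HCO3⁻] + 2[CO3²⁻] = (α₁ + 2α₂)·DIC
At pH 6.82: [H⁺]/K1 = 10^-0.72 = 0.19055, K2/[H⁺] = 10^-2.15 = 0.0070795
α₁ = 1/(1 + 0.19055 + 0.0070795) = 1/1.1976 = 0.8350; α₂ = α₁·K2/[H⁺] = 0.005911
α₁ + 2α₂ = 0.8468
DIC = CA / (α₁ + 2α₂) = 8.00 / 0.8468 = 9.45 mmol/kg

DIC = 9.45 mmol/kg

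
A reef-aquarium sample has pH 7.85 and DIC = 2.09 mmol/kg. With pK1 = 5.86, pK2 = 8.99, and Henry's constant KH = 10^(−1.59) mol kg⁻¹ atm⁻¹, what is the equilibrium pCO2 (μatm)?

α₀ = 1 / (1 + K1/[H⁺] + K1K2/[H⁺]²) = 1 / (1 + 10^+1.99 + 10^+0.85)
   = 1 / (1 + 97.724 + 7.0795) = 1/105.80 = 0.009452
[CO2*] = α₀ × DIC = 0.009452 × 2.09 = 0.01975 mmol/kg = 19.75 μmol/kg
pCO2 = [CO2*]/KH = 1.975×10^-5 / 2.570×10^-2 = 769 μatm

pCO2 = 769 μatm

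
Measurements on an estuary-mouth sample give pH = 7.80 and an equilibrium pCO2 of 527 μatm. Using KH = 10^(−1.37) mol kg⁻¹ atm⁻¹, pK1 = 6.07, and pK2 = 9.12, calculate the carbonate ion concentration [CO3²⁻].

[CO3²⁻] = 0.0578 mmol/kg

[CO2*] = KH · pCO2 = 10^(−1.37) × 527×10^-6 = 2.248×10^-5 mol/kg
α₀ = 1/(1 + K1/[H⁺] + K1K2/[H⁺]²) = 1/(1 + 10^+1.73 + 10^+0.41) = 0.01746
DIC = [CO2*]/α₀ = 2.248×10^-5 / 0.01746 = 1.288 mmol/kg
[CO3²⁻] = α₂·DIC; α₂ = 0.04488, so [CO3²⁻] = 0.04488 × 1.288 = 0.0578 mmol/kg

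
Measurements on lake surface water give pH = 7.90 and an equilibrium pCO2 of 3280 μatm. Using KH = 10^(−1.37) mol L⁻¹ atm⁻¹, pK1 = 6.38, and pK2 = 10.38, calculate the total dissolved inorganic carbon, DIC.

DIC = 4.79 mmol/L

[CO2*] = KH · pCO2 = 10^(−1.37) × 3280×10^-6 = 1.399×10^-4 mol/L
α₀ = 1/(1 + K1/[H⁺] + K1K2/[H⁺]²) = 1/(1 + 10^+1.52 + 10^-0.96) = 0.02922
DIC = [CO2*]/α₀ = 1.399×10^-4 / 0.02922 = 4.79 mmol/L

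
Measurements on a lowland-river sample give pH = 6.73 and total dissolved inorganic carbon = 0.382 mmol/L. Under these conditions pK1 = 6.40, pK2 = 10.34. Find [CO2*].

α₀ = 1 / (1 + K1/[H⁺] + K1K2/[H⁺]²) = 1 / (1 + 10^+0.33 + 10^-3.28)
   = 1 / (1 + 2.1380 + 0.00052481) = 1/3.1385 = 0.3186
[CO2*] = α₀ × DIC = 0.3186 × 0.382 = 0.122 mmol/L

[CO2*] = 0.122 mmol/L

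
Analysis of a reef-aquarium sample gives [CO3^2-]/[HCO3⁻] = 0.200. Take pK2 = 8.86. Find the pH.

pH = 8.16

From K2 = [H⁺][CO3^2-]/[HCO3⁻]:  pH = pK2 + log₁₀([CO3^2-]/[HCO3⁻])
log₁₀(0.200) = -0.699
pH = 8.86 + (-0.699) = 8.16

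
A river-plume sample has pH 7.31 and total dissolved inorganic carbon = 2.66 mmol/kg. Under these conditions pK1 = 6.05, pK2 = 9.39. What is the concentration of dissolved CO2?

[CO2*] = 0.137 mmol/kg

α₀ = 1 / (1 + K1/[H⁺] + K1K2/[H⁺]²) = 1 / (1 + 10^+1.26 + 10^-0.82)
   = 1 / (1 + 18.197 + 0.15136) = 1/19.348 = 0.05168
[CO2*] = α₀ × DIC = 0.05168 × 2.66 = 0.137 mmol/kg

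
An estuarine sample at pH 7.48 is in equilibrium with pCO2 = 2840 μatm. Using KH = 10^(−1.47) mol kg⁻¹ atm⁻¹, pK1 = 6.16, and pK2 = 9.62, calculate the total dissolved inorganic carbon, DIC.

DIC = 2.12 mmol/kg

[CO2*] = KH · pCO2 = 10^(−1.47) × 2840×10^-6 = 9.623×10^-5 mol/kg
α₀ = 1/(1 + K1/[H⁺] + K1K2/[H⁺]²) = 1/(1 + 10^+1.32 + 10^-0.82) = 0.04536
DIC = [CO2*]/α₀ = 9.623×10^-5 / 0.04536 = 2.12 mmol/kg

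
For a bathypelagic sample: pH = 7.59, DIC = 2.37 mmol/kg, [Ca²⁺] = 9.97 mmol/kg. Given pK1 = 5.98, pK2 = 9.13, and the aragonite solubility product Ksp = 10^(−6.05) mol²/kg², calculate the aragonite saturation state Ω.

Ω = 0.726

α₂ = 1 / (1 + [H⁺]/K2 + [H⁺]²/(K1K2)) = 1 / (1 + 10^+1.54 + 10^-0.07)
   = 1 / (1 + 34.674 + 0.85114) = 1/36.525 = 0.02738
[CO3²⁻] = α₂ × DIC = 0.02738 × 2.37 = 0.06489 mmol/kg
Ksp = 10^(−6.05) = 8.913×10^-7
Ω = [Ca²⁺][CO3²⁻]/Ksp = (9.97×10^-3)(6.489×10^-5) / 8.913×10^-7 = 0.726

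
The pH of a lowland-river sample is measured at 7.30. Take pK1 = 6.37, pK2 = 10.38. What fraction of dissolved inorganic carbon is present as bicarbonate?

α₁ = 0.894

α₁ = 1 / (1 + [H⁺]/K1 + K2/[H⁺]) = 1 / (1 + 10^-0.93 + 10^-3.08)
   = 1 / (1 + 0.11749 + 0.00083176) = 1/1.1183 = 0.8942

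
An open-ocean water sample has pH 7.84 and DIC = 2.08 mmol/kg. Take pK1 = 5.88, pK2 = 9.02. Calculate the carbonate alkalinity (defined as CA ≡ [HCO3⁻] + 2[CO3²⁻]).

CA = 2.19 mmol/kg

CA = [HCO3⁻] + 2[CO3²⁻] = (α₁ + 2α₂)·DIC
At pH 7.84: [H⁺]/K1 = 10^-1.96 = 0.010965, K2/[H⁺] = 10^-1.18 = 0.066069
α₁ = 1/(1 + 0.010965 + 0.066069) = 1/1.0770 = 0.9285; α₂ = α₁·K2/[H⁺] = 0.06134
α₁ + 2α₂ = 1.0512
CA = 1.0512 × 2.08 = 2.19 mmol/kg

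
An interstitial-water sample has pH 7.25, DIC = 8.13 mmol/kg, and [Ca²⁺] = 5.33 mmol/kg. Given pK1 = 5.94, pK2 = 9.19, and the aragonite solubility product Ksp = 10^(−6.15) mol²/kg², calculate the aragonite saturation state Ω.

α₂ = 1 / (1 + [H⁺]/K2 + [H⁺]²/(K1K2)) = 1 / (1 + 10^+1.94 + 10^+0.63)
   = 1 / (1 + 87.096 + 4.2658) = 1/92.362 = 0.01083
[CO3²⁻] = α₂ × DIC = 0.01083 × 8.13 = 0.08802 mmol/kg
Ksp = 10^(−6.15) = 7.079×10^-7
Ω = [Ca²⁺][CO3²⁻]/Ksp = (5.33×10^-3)(8.802×10^-5) / 7.079×10^-7 = 0.663

Ω = 0.663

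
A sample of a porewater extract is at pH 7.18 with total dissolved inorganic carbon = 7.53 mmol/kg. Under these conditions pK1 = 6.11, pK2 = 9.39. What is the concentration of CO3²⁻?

α₂ = 1 / (1 + [H⁺]/K2 + [H⁺]²/(K1K2)) = 1 / (1 + 10^+2.21 + 10^+1.14)
   = 1 / (1 + 162.18 + 13.804) = 1/176.98 = 0.005650
[CO3²⁻] = α₂ × DIC = 0.005650 × 7.53 = 0.0425 mmol/kg

[CO3²⁻] = 0.0425 mmol/kg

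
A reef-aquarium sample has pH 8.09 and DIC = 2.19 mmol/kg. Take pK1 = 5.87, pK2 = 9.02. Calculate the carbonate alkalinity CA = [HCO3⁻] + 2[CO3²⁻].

CA = 2.41 mmol/kg

CA = [HCO3⁻] + 2[CO3²⁻] = (α₁ + 2α₂)·DIC
At pH 8.09: [H⁺]/K1 = 10^-2.22 = 0.0060256, K2/[H⁺] = 10^-0.93 = 0.11749
α₁ = 1/(1 + 0.0060256 + 0.11749) = 1/1.1235 = 0.8901; α₂ = α₁·K2/[H⁺] = 0.1046
α₁ + 2α₂ = 1.0992
CA = 1.0992 × 2.19 = 2.41 mmol/kg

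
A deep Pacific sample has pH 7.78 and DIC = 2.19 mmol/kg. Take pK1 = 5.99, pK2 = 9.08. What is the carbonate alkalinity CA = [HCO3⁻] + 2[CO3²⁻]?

CA = [HCO3⁻] + 2[CO3²⁻] = (α₁ + 2α₂)·DIC
At pH 7.78: [H⁺]/K1 = 10^-1.79 = 0.016218, K2/[H⁺] = 10^-1.30 = 0.050119
α₁ = 1/(1 + 0.016218 + 0.050119) = 1/1.0663 = 0.9378; α₂ = α₁·K2/[H⁺] = 0.04700
α₁ + 2α₂ = 1.0318
CA = 1.0318 × 2.19 = 2.26 mmol/kg

CA = 2.26 mmol/kg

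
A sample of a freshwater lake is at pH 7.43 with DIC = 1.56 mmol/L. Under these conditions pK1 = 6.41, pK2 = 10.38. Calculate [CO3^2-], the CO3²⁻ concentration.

[CO3²⁻] = 1.60 μmol/L

α₂ = 1 / (1 + [H⁺]/K2 + [H⁺]²/(K1K2)) = 1 / (1 + 10^+2.95 + 10^+1.93)
   = 1 / (1 + 891.25 + 85.114) = 1/977.36 = 0.001023
[CO3²⁻] = α₂ × DIC = 0.001023 × 1.56 = 0.00160 mmol/L = 1.60 μmol/L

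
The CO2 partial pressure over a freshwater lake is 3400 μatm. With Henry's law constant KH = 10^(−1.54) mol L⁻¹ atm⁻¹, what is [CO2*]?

KH = 10^(−1.54) = 2.884×10^-2 mol L⁻¹ atm⁻¹
[CO2*] = KH · pCO2 = 2.884×10^-2 × 3400×10^-6 atm = 9.81×10^-5 mol/L

[CO2*] = 98.1 μmol/L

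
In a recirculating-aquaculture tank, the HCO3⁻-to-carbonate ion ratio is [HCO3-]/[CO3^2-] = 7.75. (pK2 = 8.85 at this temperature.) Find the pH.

pH = 7.96

From K2 = [H⁺][CO3^2-]/[HCO3-]:  pH = pK2 − log₁₀([HCO3-]/[CO3^2-])
log₁₀(7.75) = +0.889
pH = 8.85 − (+0.889) = 7.96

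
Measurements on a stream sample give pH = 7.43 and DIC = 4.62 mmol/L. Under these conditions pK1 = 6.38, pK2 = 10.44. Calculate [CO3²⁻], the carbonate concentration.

α₂ = 1 / (1 + [H⁺]/K2 + [H⁺]²/(K1K2)) = 1 / (1 + 10^+3.01 + 10^+1.96)
   = 1 / (1 + 1023.3 + 91.201) = 1/1115.5 = 0.0008965
[CO3²⁻] = α₂ × DIC = 0.0008965 × 4.62 = 0.00414 mmol/L = 4.14 μmol/L

[CO3²⁻] = 4.14 μmol/L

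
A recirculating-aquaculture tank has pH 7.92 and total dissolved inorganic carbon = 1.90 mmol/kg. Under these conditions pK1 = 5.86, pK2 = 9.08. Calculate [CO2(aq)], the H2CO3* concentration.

[CO2*] = 15.4 μmol/kg

α₀ = 1 / (1 + K1/[H⁺] + K1K2/[H⁺]²) = 1 / (1 + 10^+2.06 + 10^+0.90)
   = 1 / (1 + 114.82 + 7.9433) = 1/123.76 = 0.008080
[CO2*] = α₀ × DIC = 0.008080 × 1.90 = 0.0154 mmol/kg = 15.4 μmol/kg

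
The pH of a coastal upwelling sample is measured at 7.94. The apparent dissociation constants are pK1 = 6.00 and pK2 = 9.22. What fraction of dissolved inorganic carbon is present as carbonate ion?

α₂ = 1 / (1 + [H⁺]/K2 + [H⁺]²/(K1K2)) = 1 / (1 + 10^+1.28 + 10^-0.66)
   = 1 / (1 + 19.055 + 0.21878) = 1/20.273 = 0.04933

α₂ = 0.0493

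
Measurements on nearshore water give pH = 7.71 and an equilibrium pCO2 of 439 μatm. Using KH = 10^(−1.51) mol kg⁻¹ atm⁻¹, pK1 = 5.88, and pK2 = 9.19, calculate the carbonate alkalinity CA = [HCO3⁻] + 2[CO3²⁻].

[CO2*] = KH · pCO2 = 10^(−1.51) × 439×10^-6 = 1.357×10^-5 mol/kg
α₀ = 1/(1 + K1/[H⁺] + K1K2/[H⁺]²) = 1/(1 + 10^+1.83 + 10^+0.35) = 0.01411
DIC = [CO2*]/α₀ = 1.357×10^-5 / 0.01411 = 0.9611 mmol/kg
CA = (α₁ + 2α₂)·DIC = (0.9543 + 2×0.03160) × 0.9611 = 0.978 mmol/kg

CA = 0.978 mmol/kg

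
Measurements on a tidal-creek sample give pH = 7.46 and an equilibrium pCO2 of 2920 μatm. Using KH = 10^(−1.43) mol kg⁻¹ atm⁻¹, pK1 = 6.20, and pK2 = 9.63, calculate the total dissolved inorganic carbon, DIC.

[CO2*] = KH · pCO2 = 10^(−1.43) × 2920×10^-6 = 1.085×10^-4 mol/kg
α₀ = 1/(1 + K1/[H⁺] + K1K2/[H⁺]²) = 1/(1 + 10^+1.26 + 10^-0.91) = 0.05176
DIC = [CO2*]/α₀ = 1.085×10^-4 / 0.05176 = 2.10 mmol/kg

DIC = 2.10 mmol/kg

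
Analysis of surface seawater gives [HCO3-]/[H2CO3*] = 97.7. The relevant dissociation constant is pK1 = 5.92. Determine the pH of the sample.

From K1 = [H⁺][HCO3-]/[H2CO3*]:  pH = pK1 + log₁₀([HCO3-]/[H2CO3*])
log₁₀(97.7) = +1.990
pH = 5.92 + (+1.990) = 7.91

pH = 7.91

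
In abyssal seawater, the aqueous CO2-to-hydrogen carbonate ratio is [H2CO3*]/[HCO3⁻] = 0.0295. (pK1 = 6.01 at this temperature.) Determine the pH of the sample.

From K1 = [H⁺][HCO3⁻]/[H2CO3*]:  pH = pK1 − log₁₀([H2CO3*]/[HCO3⁻])
log₁₀(0.0295) = -1.530
pH = 6.01 − (-1.530) = 7.54

pH = 7.54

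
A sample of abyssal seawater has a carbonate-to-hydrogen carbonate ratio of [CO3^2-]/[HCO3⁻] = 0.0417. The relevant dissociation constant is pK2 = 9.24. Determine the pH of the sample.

From K2 = [H⁺][CO3^2-]/[HCO3⁻]:  pH = pK2 + log₁₀([CO3^2-]/[HCO3⁻])
log₁₀(0.0417) = -1.380
pH = 9.24 + (-1.380) = 7.86

pH = 7.86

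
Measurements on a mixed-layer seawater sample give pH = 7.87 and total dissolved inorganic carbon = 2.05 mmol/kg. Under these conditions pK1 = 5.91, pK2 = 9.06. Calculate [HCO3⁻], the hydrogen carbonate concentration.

[HCO3⁻] = 1.91 mmol/kg

α₁ = 1 / (1 + [H⁺]/K1 + K2/[H⁺]) = 1 / (1 + 10^-1.96 + 10^-1.19)
   = 1 / (1 + 0.010965 + 0.064565) = 1/1.0755 = 0.9298
[HCO3⁻] = α₁ × DIC = 0.9298 × 2.05 = 1.91 mmol/kg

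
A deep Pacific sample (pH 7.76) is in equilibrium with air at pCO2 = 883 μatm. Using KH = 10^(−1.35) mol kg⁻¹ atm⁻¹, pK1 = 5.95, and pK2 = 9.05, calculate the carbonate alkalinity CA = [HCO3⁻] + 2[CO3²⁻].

[CO2*] = KH · pCO2 = 10^(−1.35) × 883×10^-6 = 3.944×10^-5 mol/kg
α₀ = 1/(1 + K1/[H⁺] + K1K2/[H⁺]²) = 1/(1 + 10^+1.81 + 10^+0.52) = 0.01452
DIC = [CO2*]/α₀ = 3.944×10^-5 / 0.01452 = 2.717 mmol/kg
CA = (α₁ + 2α₂)·DIC = (0.9374 + 2×0.04808) × 2.717 = 2.81 mmol/kg

CA = 2.81 mmol/kg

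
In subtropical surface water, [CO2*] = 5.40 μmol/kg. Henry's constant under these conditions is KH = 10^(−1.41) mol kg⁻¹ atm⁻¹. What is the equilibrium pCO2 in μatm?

pCO2 = 139 μatm

KH = 10^(−1.41) = 3.890×10^-2 mol kg⁻¹ atm⁻¹
pCO2 = [CO2*]/KH = 5.40×10^-6 / 3.890×10^-2 = 1.39×10^-4 atm = 139 μatm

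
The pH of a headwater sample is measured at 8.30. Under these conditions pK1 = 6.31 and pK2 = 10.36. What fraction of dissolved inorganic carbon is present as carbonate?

α₂ = 1 / (1 + [H⁺]/K2 + [H⁺]²/(K1K2)) = 1 / (1 + 10^+2.06 + 10^+0.07)
   = 1 / (1 + 114.82 + 1.1749) = 1/116.99 = 0.008548

α₂ = 0.00855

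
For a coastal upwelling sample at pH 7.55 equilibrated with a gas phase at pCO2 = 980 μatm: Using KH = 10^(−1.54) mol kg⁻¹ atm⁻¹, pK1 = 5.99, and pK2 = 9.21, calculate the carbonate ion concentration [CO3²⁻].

[CO2*] = KH · pCO2 = 10^(−1.54) × 980×10^-6 = 2.826×10^-5 mol/kg
α₀ = 1/(1 + K1/[H⁺] + K1K2/[H⁺]²) = 1/(1 + 10^+1.56 + 10^-0.10) = 0.02625
DIC = [CO2*]/α₀ = 2.826×10^-5 / 0.02625 = 1.077 mmol/kg
[CO3²⁻] = α₂·DIC; α₂ = 0.02085, so [CO3²⁻] = 0.02085 × 1.077 = 0.0225 mmol/kg

[CO3²⁻] = 0.0225 mmol/kg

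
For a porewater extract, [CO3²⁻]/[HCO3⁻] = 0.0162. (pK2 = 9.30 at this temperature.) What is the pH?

pH = 7.51

From K2 = [H⁺][CO3²⁻]/[HCO3⁻]:  pH = pK2 + log₁₀([CO3²⁻]/[HCO3⁻])
log₁₀(0.0162) = -1.790
pH = 9.30 + (-1.790) = 7.51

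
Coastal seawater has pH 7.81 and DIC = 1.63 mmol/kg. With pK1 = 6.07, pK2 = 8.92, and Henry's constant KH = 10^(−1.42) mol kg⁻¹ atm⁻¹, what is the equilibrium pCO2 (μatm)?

α₀ = 1 / (1 + K1/[H⁺] + K1K2/[H⁺]²) = 1 / (1 + 10^+1.74 + 10^+0.63)
   = 1 / (1 + 54.954 + 4.2658) = 1/60.220 = 0.01661
[CO2*] = α₀ × DIC = 0.01661 × 1.63 = 0.02707 mmol/kg
pCO2 = [CO2*]/KH = 2.707×10^-5 / 3.802×10^-2 = 712 μatm

pCO2 = 712 μatm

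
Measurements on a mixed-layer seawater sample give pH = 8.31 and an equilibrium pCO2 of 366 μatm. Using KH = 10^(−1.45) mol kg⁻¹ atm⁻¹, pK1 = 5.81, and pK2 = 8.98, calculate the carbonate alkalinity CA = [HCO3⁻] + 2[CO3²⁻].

CA = 5.86 mmol/kg

[CO2*] = KH · pCO2 = 10^(−1.45) × 366×10^-6 = 1.299×10^-5 mol/kg
α₀ = 1/(1 + K1/[H⁺] + K1K2/[H⁺]²) = 1/(1 + 10^+2.50 + 10^+1.83) = 0.002599
DIC = [CO2*]/α₀ = 1.299×10^-5 / 0.002599 = 4.998 mmol/kg
CA = (α₁ + 2α₂)·DIC = (0.8217 + 2×0.1757) × 4.998 = 5.86 mmol/kg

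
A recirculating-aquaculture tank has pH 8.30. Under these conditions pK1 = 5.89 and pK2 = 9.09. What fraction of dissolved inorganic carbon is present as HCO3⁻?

α₁ = 1 / (1 + [H⁺]/K1 + K2/[H⁺]) = 1 / (1 + 10^-2.41 + 10^-0.79)
   = 1 / (1 + 0.0038905 + 0.16218) = 1/1.1661 = 0.8576

α₁ = 0.858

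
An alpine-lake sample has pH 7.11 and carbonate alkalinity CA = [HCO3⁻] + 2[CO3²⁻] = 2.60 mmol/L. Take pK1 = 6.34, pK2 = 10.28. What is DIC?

CA = [HCO3⁻] + 2[CO3²⁻] = (α₁ + 2α₂)·DIC
At pH 7.11: [H⁺]/K1 = 10^-0.77 = 0.16982, K2/[H⁺] = 10^-3.17 = 0.00067608
α₁ = 1/(1 + 0.16982 + 0.00067608) = 1/1.1705 = 0.8543; α₂ = α₁·K2/[H⁺] = 0.0005776
α₁ + 2α₂ = 0.8555
DIC = CA / (α₁ + 2α₂) = 2.60 / 0.8555 = 3.04 mmol/L

DIC = 3.04 mmol/L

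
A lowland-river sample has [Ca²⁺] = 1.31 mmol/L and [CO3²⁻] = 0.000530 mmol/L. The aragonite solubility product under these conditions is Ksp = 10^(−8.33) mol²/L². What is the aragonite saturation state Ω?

Ksp = 10^(−8.33) = 4.677×10^-9
Ω = [Ca²⁺][CO3²⁻]/Ksp = (1.31×10^-3)(0.000530×10^-3) / 4.677×10^-9 = 0.148

Ω = 0.148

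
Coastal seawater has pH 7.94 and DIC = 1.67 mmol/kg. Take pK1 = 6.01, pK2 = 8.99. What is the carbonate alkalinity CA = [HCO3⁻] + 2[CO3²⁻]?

CA = [HCO3⁻] + 2[CO3²⁻] = (α₁ + 2α₂)·DIC
At pH 7.94: [H⁺]/K1 = 10^-1.93 = 0.011749, K2/[H⁺] = 10^-1.05 = 0.089125
α₁ = 1/(1 + 0.011749 + 0.089125) = 1/1.1009 = 0.9084; α₂ = α₁·K2/[H⁺] = 0.08096
α₁ + 2α₂ = 1.0703
CA = 1.0703 × 1.67 = 1.79 mmol/kg

CA = 1.79 mmol/kg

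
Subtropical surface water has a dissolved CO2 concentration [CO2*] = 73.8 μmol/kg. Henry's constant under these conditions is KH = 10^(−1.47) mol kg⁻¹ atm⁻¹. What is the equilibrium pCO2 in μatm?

pCO2 = 2180 μatm

KH = 10^(−1.47) = 3.388×10^-2 mol kg⁻¹ atm⁻¹
pCO2 = [CO2*]/KH = 73.8×10^-6 / 3.388×10^-2 = 2.18×10^-3 atm = 2180 μatm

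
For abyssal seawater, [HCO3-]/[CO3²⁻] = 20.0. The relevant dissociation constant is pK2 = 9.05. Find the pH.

pH = 7.75

From K2 = [H⁺][CO3²⁻]/[HCO3-]:  pH = pK2 − log₁₀([HCO3-]/[CO3²⁻])
log₁₀(20.0) = +1.301
pH = 9.05 − (+1.301) = 7.75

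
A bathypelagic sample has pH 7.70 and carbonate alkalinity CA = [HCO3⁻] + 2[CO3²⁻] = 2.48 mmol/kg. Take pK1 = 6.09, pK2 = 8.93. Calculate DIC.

DIC = 2.40 mmol/kg

CA = [HCO3⁻] + 2[CO3²⁻] = (α₁ + 2α₂)·DIC
At pH 7.70: [H⁺]/K1 = 10^-1.61 = 0.024547, K2/[H⁺] = 10^-1.23 = 0.058884
α₁ = 1/(1 + 0.024547 + 0.058884) = 1/1.0834 = 0.9230; α₂ = α₁·K2/[H⁺] = 0.05435
α₁ + 2α₂ = 1.0317
DIC = CA / (α₁ + 2α₂) = 2.48 / 1.0317 = 2.40 mmol/kg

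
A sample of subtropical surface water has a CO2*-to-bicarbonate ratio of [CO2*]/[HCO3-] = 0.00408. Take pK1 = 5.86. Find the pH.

From K1 = [H⁺][HCO3-]/[CO2*]:  pH = pK1 − log₁₀([CO2*]/[HCO3-])
log₁₀(0.00408) = -2.389
pH = 5.86 − (-2.389) = 8.25

pH = 8.25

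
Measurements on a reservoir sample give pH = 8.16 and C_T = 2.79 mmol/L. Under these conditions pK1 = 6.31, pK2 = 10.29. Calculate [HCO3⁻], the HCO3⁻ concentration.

[HCO3⁻] = 2.73 mmol/L

α₁ = 1 / (1 + [H⁺]/K1 + K2/[H⁺]) = 1 / (1 + 10^-1.85 + 10^-2.13)
   = 1 / (1 + 0.014125 + 0.0074131) = 1/1.0215 = 0.9789
[HCO3⁻] = α₁ × DIC = 0.9789 × 2.79 = 2.73 mmol/L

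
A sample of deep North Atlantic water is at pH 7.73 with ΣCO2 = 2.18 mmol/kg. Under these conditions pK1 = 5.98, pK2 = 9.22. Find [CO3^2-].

[CO3²⁻] = 0.0672 mmol/kg

α₂ = 1 / (1 + [H⁺]/K2 + [H⁺]²/(K1K2)) = 1 / (1 + 10^+1.49 + 10^-0.26)
   = 1 / (1 + 30.903 + 0.54954) = 1/32.452 = 0.03081
[CO3²⁻] = α₂ × DIC = 0.03081 × 2.18 = 0.0672 mmol/kg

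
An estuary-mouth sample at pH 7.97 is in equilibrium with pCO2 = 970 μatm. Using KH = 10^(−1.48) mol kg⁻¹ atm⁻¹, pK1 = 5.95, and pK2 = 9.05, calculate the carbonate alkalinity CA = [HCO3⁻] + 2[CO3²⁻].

CA = 3.92 mmol/kg

[CO2*] = KH · pCO2 = 10^(−1.48) × 970×10^-6 = 3.212×10^-5 mol/kg
α₀ = 1/(1 + K1/[H⁺] + K1K2/[H⁺]²) = 1/(1 + 10^+2.02 + 10^+0.94) = 0.008740
DIC = [CO2*]/α₀ = 3.212×10^-5 / 0.008740 = 3.675 mmol/kg
CA = (α₁ + 2α₂)·DIC = (0.9151 + 2×0.07612) × 3.675 = 3.92 mmol/kg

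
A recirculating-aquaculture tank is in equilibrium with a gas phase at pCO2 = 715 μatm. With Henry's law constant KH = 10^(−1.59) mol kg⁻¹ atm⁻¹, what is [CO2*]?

KH = 10^(−1.59) = 2.570×10^-2 mol kg⁻¹ atm⁻¹
[CO2*] = KH · pCO2 = 2.570×10^-2 × 715×10^-6 atm = 1.84×10^-5 mol/kg

[CO2*] = 18.4 μmol/kg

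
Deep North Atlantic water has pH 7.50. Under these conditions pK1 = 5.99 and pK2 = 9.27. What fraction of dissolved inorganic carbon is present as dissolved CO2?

α₀ = 1 / (1 + K1/[H⁺] + K1K2/[H⁺]²) = 1 / (1 + 10^+1.51 + 10^-0.26)
   = 1 / (1 + 32.359 + 0.54954) = 1/33.909 = 0.02949

α₀ = 0.0295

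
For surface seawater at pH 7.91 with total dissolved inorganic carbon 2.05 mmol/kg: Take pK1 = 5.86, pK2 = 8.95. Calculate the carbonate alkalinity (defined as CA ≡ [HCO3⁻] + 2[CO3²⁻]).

CA = 2.20 mmol/kg

CA = [HCO3⁻] + 2[CO3²⁻] = (α₁ + 2α₂)·DIC
At pH 7.91: [H⁺]/K1 = 10^-2.05 = 0.0089125, K2/[H⁺] = 10^-1.04 = 0.091201
α₁ = 1/(1 + 0.0089125 + 0.091201) = 1/1.1001 = 0.9090; α₂ = α₁·K2/[H⁺] = 0.08290
α₁ + 2α₂ = 1.0748
CA = 1.0748 × 2.05 = 2.20 mmol/kg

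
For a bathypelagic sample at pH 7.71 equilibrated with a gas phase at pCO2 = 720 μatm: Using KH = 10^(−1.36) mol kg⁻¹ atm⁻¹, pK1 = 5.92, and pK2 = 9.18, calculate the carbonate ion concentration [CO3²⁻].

[CO3²⁻] = 0.0657 mmol/kg

[CO2*] = KH · pCO2 = 10^(−1.36) × 720×10^-6 = 3.143×10^-5 mol/kg
α₀ = 1/(1 + K1/[H⁺] + K1K2/[H⁺]²) = 1/(1 + 10^+1.79 + 10^+0.32) = 0.01544
DIC = [CO2*]/α₀ = 3.143×10^-5 / 0.01544 = 2.035 mmol/kg
[CO3²⁻] = α₂·DIC; α₂ = 0.03227, so [CO3²⁻] = 0.03227 × 2.035 = 0.0657 mmol/kg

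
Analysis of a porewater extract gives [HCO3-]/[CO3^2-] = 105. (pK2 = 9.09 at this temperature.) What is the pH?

From K2 = [H⁺][CO3^2-]/[HCO3-]:  pH = pK2 − log₁₀([HCO3-]/[CO3^2-])
log₁₀(105) = +2.021
pH = 9.09 − (+2.021) = 7.07

pH = 7.07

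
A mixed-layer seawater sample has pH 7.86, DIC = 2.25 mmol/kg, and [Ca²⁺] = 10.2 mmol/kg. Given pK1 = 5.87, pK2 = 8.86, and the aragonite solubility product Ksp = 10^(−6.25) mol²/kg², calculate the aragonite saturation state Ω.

α₂ = 1 / (1 + [H⁺]/K2 + [H⁺]²/(K1K2)) = 1 / (1 + 10^+1.00 + 10^-0.99)
   = 1 / (1 + 10.000 + 0.10233) = 1/11.102 = 0.09007
[CO3²⁻] = α₂ × DIC = 0.09007 × 2.25 = 0.2027 mmol/kg
Ksp = 10^(−6.25) = 5.623×10^-7
Ω = [Ca²⁺][CO3²⁻]/Ksp = (10.2×10^-3)(2.027×10^-4) / 5.623×10^-7 = 3.68

Ω = 3.68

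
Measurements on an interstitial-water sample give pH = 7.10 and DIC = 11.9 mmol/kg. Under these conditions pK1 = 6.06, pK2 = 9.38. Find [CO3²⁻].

α₂ = 1 / (1 + [H⁺]/K2 + [H⁺]²/(K1K2)) = 1 / (1 + 10^+2.28 + 10^+1.24)
   = 1 / (1 + 190.55 + 17.378) = 1/208.92 = 0.004786
[CO3²⁻] = α₂ × DIC = 0.004786 × 11.9 = 0.0570 mmol/kg

[CO3²⁻] = 0.0570 mmol/kg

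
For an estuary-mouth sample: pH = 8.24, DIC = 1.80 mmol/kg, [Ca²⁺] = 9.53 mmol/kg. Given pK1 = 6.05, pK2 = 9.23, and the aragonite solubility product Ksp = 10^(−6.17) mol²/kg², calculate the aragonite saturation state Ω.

Ω = 2.34

α₂ = 1 / (1 + [H⁺]/K2 + [H⁺]²/(K1K2)) = 1 / (1 + 10^+0.99 + 10^-1.20)
   = 1 / (1 + 9.7724 + 0.063096) = 1/10.835 = 0.09229
[CO3²⁻] = α₂ × DIC = 0.09229 × 1.80 = 0.1661 mmol/kg
Ksp = 10^(−6.17) = 6.761×10^-7
Ω = [Ca²⁺][CO3²⁻]/Ksp = (9.53×10^-3)(1.661×10^-4) / 6.761×10^-7 = 2.34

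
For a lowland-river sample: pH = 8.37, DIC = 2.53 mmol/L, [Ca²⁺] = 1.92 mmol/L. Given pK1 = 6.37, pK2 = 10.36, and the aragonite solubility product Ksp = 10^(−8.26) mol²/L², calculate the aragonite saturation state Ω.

α₂ = 1 / (1 + [H⁺]/K2 + [H⁺]²/(K1K2)) = 1 / (1 + 10^+1.99 + 10^-0.01)
   = 1 / (1 + 97.724 + 0.97724) = 1/99.701 = 0.01003
[CO3²⁻] = α₂ × DIC = 0.01003 × 2.53 = 0.02538 mmol/L
Ksp = 10^(−8.26) = 5.495×10^-9
Ω = [Ca²⁺][CO3²⁻]/Ksp = (1.92×10^-3)(2.538×10^-5) / 5.495×10^-9 = 8.87

Ω = 8.87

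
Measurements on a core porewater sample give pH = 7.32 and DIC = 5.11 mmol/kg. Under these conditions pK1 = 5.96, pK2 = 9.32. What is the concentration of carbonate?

[CO3²⁻] = 0.0485 mmol/kg

α₂ = 1 / (1 + [H⁺]/K2 + [H⁺]²/(K1K2)) = 1 / (1 + 10^+2.00 + 10^+0.64)
   = 1 / (1 + 100.00 + 4.3652) = 1/105.37 = 0.009491
[CO3²⁻] = α₂ × DIC = 0.009491 × 5.11 = 0.0485 mmol/kg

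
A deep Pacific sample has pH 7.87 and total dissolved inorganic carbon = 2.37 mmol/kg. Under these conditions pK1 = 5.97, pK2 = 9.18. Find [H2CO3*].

[CO2*] = 0.0281 mmol/kg

α₀ = 1 / (1 + K1/[H⁺] + K1K2/[H⁺]²) = 1 / (1 + 10^+1.90 + 10^+0.59)
   = 1 / (1 + 79.433 + 3.8905) = 1/84.323 = 0.01186
[CO2*] = α₀ × DIC = 0.01186 × 2.37 = 0.0281 mmol/kg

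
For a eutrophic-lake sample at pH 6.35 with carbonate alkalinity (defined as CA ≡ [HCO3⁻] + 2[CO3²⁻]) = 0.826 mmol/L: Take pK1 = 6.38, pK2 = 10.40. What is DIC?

CA = [HCO3⁻] + 2[CO3²⁻] = (α₁ + 2α₂)·DIC
At pH 6.35: [H⁺]/K1 = 10^0.03 = 1.0715, K2/[H⁺] = 10^-4.05 = 8.9125×10^-5
α₁ = 1/(1 + 1.0715 + 8.9125×10^-5) = 1/2.0716 = 0.4827; α₂ = α₁·K2/[H⁺] = 4.302×10^-5
α₁ + 2α₂ = 0.4828
DIC = CA / (α₁ + 2α₂) = 0.826 / 0.4828 = 1.71 mmol/L

DIC = 1.71 mmol/L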